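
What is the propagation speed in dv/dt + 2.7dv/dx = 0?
Speed = 2.7. Information travels along x - 2.7t = const (rightward).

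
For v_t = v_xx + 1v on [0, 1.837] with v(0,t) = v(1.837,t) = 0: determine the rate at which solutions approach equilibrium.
Eigenvalues: λₙ = n²π²/1.837² - 1.
First three modes:
  n=1: λ₁ = π²/1.837² - 1 ≈ 1.925
  n=2: λ₂ = 4π²/1.837² - 1 ≈ 10.699
  n=3: λ₃ = 9π²/1.837² - 1 ≈ 25.322
Since π²/1.837² ≈ 2.925 > 1, all λₙ > 0.
The n=1 mode decays slowest → dominates as t → ∞.
Asymptotic: v ~ c₁ sin(πx/1.837) e^{-λ₁t} with decay rate λ₁ ≈ 1.925.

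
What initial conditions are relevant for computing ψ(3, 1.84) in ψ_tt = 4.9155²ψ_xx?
Domain of dependence: [-6.04452, 12.04452]. Signals travel at speed 4.9155, so data within |x - 3| ≤ 4.9155·1.84 = 9.04452 can reach the point.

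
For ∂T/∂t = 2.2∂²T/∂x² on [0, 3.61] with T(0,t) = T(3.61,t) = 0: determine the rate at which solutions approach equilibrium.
Eigenvalues: λₙ = 2.2n²π²/3.61².
First three modes:
  n=1: λ₁ = 2.2π²/3.61² ≈ 1.666
  n=2: λ₂ = 8.8π²/3.61² ≈ 6.665 (4× faster decay)
  n=3: λ₃ = 19.8π²/3.61² ≈ 14.995 (9× faster decay)
As t → ∞, higher modes decay exponentially faster. The n=1 mode dominates: T ~ c₁ sin(πx/3.61) e^{-λ₁t}.
Decay rate: λ₁ = 2.2π²/3.61² ≈ 1.666.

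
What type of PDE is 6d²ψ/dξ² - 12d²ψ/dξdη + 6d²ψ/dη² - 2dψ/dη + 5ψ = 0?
With A = 6, B = -12, C = 6, the discriminant is 0. This is a parabolic PDE.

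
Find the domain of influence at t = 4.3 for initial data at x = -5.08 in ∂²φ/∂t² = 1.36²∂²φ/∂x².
Domain of influence: [-10.928, 0.768]. Data at x = -5.08 spreads outward at speed 1.36.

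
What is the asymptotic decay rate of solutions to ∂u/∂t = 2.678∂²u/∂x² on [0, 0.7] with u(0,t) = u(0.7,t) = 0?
Eigenvalues: λₙ = 2.678n²π²/0.7².
First three modes:
  n=1: λ₁ = 2.678π²/0.7² ≈ 53.94
  n=2: λ₂ = 10.712π²/0.7² ≈ 215.762 (4× faster decay)
  n=3: λ₃ = 24.102π²/0.7² ≈ 485.464 (9× faster decay)
As t → ∞, higher modes decay exponentially faster. The n=1 mode dominates: u ~ c₁ sin(πx/0.7) e^{-λ₁t}.
Decay rate: λ₁ = 2.678π²/0.7² ≈ 53.94.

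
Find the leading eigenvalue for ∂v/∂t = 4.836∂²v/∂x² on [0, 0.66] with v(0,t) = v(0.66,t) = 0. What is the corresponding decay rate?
Eigenvalues: λₙ = 4.836n²π²/0.66².
First three modes:
  n=1: λ₁ = 4.836π²/0.66² ≈ 109.572
  n=2: λ₂ = 19.344π²/0.66² ≈ 438.287 (4× faster decay)
  n=3: λ₃ = 43.524π²/0.66² ≈ 986.145 (9× faster decay)
As t → ∞, higher modes decay exponentially faster. The n=1 mode dominates: v ~ c₁ sin(πx/0.66) e^{-λ₁t}.
Decay rate: λ₁ = 4.836π²/0.66² ≈ 109.572.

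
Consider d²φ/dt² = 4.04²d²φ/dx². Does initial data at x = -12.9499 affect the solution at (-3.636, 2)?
No. The domain of dependence is [-11.716, 4.444], and -12.9499 is outside this interval.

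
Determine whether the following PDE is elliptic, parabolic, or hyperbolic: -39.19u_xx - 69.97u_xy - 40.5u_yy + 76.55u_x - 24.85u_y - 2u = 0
Coefficients: A = -39.19, B = -69.97, C = -40.5. B² - 4AC = -1452.9791, which is negative, so the equation is elliptic.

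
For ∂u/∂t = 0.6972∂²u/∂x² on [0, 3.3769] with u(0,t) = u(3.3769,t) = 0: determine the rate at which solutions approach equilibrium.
Eigenvalues: λₙ = 0.6972n²π²/3.3769².
First three modes:
  n=1: λ₁ = 0.6972π²/3.3769² ≈ 0.603
  n=2: λ₂ = 2.7888π²/3.3769² ≈ 2.414 (4× faster decay)
  n=3: λ₃ = 6.2748π²/3.3769² ≈ 5.431 (9× faster decay)
As t → ∞, higher modes decay exponentially faster. The n=1 mode dominates: u ~ c₁ sin(πx/3.3769) e^{-λ₁t}.
Decay rate: λ₁ = 0.6972π²/3.3769² ≈ 0.603.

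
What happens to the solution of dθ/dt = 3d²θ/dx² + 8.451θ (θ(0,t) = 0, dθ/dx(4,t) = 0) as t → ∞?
θ grows unboundedly. Reaction dominates diffusion (r=8.451 > κπ²/(4L²)≈0.46); solution grows exponentially.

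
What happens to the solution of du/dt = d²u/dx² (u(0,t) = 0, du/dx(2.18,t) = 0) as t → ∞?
u → 0. Heat escapes through the Dirichlet boundary.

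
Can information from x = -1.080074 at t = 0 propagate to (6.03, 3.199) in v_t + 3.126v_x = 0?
No. Only data at x = -3.970074 affects (6.03, 3.199). Advection has one-way propagation along characteristics.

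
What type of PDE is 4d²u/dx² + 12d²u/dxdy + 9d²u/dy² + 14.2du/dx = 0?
With A = 4, B = 12, C = 9, the discriminant is 0. This is a parabolic PDE.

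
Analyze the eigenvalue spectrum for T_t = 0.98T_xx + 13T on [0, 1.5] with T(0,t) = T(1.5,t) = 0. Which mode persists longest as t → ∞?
Eigenvalues: λₙ = 0.98n²π²/1.5² - 13.
First three modes:
  n=1: λ₁ = 0.98π²/1.5² - 13 ≈ -8.701
  n=2: λ₂ = 3.92π²/1.5² - 13 ≈ 4.195
  n=3: λ₃ = 8.82π²/1.5² - 13 ≈ 25.689
Since 0.98π²/1.5² ≈ 4.299 < 13, λ₁ < 0.
The n=1 mode grows fastest (−λₙ is largest for n=1) → dominates.
Asymptotic: T ~ c₁ sin(πx/1.5) e^{8.701t} (exponential growth at rate −λ₁ ≈ 8.701).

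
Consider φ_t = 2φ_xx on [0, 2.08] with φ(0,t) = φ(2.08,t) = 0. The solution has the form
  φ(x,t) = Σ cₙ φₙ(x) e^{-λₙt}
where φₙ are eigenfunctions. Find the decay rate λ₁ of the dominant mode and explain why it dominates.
Eigenvalues: λₙ = 2n²π²/2.08².
First three modes:
  n=1: λ₁ = 2π²/2.08² ≈ 4.563
  n=2: λ₂ = 8π²/2.08² ≈ 18.25 (4× faster decay)
  n=3: λ₃ = 18π²/2.08² ≈ 41.063 (9× faster decay)
As t → ∞, higher modes decay exponentially faster. The n=1 mode dominates: φ ~ c₁ sin(πx/2.08) e^{-λ₁t}.
Decay rate: λ₁ = 2π²/2.08² ≈ 4.563.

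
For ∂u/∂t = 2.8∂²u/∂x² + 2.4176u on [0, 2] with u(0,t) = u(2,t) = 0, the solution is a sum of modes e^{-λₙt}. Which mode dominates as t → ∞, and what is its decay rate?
Eigenvalues: λₙ = 2.8n²π²/2² - 2.4176.
First three modes:
  n=1: λ₁ = 2.8π²/2² - 2.4176 ≈ 4.491
  n=2: λ₂ = 11.2π²/2² - 2.4176 ≈ 25.217
  n=3: λ₃ = 25.2π²/2² - 2.4176 ≈ 59.761
Since 2.8π²/2² ≈ 6.909 > 2.4176, all λₙ > 0.
The n=1 mode decays slowest → dominates as t → ∞.
Asymptotic: u ~ c₁ sin(πx/2) e^{-λ₁t} with decay rate λ₁ ≈ 4.491.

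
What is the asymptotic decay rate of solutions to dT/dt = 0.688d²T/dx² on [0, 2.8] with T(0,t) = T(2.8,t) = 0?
Eigenvalues: λₙ = 0.688n²π²/2.8².
First three modes:
  n=1: λ₁ = 0.688π²/2.8² ≈ 0.866
  n=2: λ₂ = 2.752π²/2.8² ≈ 3.464 (4× faster decay)
  n=3: λ₃ = 6.192π²/2.8² ≈ 7.795 (9× faster decay)
As t → ∞, higher modes decay exponentially faster. The n=1 mode dominates: T ~ c₁ sin(πx/2.8) e^{-λ₁t}.
Decay rate: λ₁ = 0.688π²/2.8² ≈ 0.866.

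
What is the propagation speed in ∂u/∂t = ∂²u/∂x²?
Infinite. The heat equation is parabolic, not hyperbolic, so disturbances propagate instantly.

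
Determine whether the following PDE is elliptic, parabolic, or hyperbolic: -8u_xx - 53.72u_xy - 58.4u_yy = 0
Coefficients: A = -8, B = -53.72, C = -58.4. B² - 4AC = 1017.0384, which is positive, so the equation is hyperbolic.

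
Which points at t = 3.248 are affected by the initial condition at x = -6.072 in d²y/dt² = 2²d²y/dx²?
Domain of influence: [-12.568, 0.424]. Data at x = -6.072 spreads outward at speed 2.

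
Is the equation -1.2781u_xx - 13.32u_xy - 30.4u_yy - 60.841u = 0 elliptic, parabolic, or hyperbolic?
Computing B² - 4AC with A = -1.2781, B = -13.32, C = -30.4: discriminant = 22.00544 (positive). Answer: hyperbolic.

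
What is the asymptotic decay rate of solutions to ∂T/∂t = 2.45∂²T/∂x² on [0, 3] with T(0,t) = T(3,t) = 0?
Eigenvalues: λₙ = 2.45n²π²/3².
First three modes:
  n=1: λ₁ = 2.45π²/3² ≈ 2.687
  n=2: λ₂ = 9.8π²/3² ≈ 10.747 (4× faster decay)
  n=3: λ₃ = 22.05π²/3² ≈ 24.181 (9× faster decay)
As t → ∞, higher modes decay exponentially faster. The n=1 mode dominates: T ~ c₁ sin(πx/3) e^{-λ₁t}.
Decay rate: λ₁ = 2.45π²/3² ≈ 2.687.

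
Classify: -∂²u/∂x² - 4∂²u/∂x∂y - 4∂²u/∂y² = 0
Parabolic (discriminant = 0).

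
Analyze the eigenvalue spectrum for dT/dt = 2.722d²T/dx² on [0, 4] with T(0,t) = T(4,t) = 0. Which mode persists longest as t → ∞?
Eigenvalues: λₙ = 2.722n²π²/4².
First three modes:
  n=1: λ₁ = 2.722π²/4² ≈ 1.679
  n=2: λ₂ = 10.888π²/4² ≈ 6.716 (4× faster decay)
  n=3: λ₃ = 24.498π²/4² ≈ 15.112 (9× faster decay)
As t → ∞, higher modes decay exponentially faster. The n=1 mode dominates: T ~ c₁ sin(πx/4) e^{-λ₁t}.
Decay rate: λ₁ = 2.722π²/4² ≈ 1.679.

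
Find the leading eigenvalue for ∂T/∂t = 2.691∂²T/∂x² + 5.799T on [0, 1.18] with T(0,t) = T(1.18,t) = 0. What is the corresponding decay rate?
Eigenvalues: λₙ = 2.691n²π²/1.18² - 5.799.
First three modes:
  n=1: λ₁ = 2.691π²/1.18² - 5.799 ≈ 13.275
  n=2: λ₂ = 10.764π²/1.18² - 5.799 ≈ 70.498
  n=3: λ₃ = 24.219π²/1.18² - 5.799 ≈ 165.87
Since 2.691π²/1.18² ≈ 19.074 > 5.799, all λₙ > 0.
The n=1 mode decays slowest → dominates as t → ∞.
Asymptotic: T ~ c₁ sin(πx/1.18) e^{-λ₁t} with decay rate λ₁ ≈ 13.275.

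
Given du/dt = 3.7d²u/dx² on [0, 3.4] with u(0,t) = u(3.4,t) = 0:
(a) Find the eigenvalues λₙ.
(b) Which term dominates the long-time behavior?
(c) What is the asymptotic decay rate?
Eigenvalues: λₙ = 3.7n²π²/3.4².
First three modes:
  n=1: λ₁ = 3.7π²/3.4² ≈ 3.159
  n=2: λ₂ = 14.8π²/3.4² ≈ 12.636 (4× faster decay)
  n=3: λ₃ = 33.3π²/3.4² ≈ 28.431 (9× faster decay)
As t → ∞, higher modes decay exponentially faster. The n=1 mode dominates: u ~ c₁ sin(πx/3.4) e^{-λ₁t}.
Decay rate: λ₁ = 3.7π²/3.4² ≈ 3.159.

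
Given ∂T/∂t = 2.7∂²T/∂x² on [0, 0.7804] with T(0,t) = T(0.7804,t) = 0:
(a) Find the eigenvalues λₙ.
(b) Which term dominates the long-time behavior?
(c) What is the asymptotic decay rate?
Eigenvalues: λₙ = 2.7n²π²/0.7804².
First three modes:
  n=1: λ₁ = 2.7π²/0.7804² ≈ 43.755
  n=2: λ₂ = 10.8π²/0.7804² ≈ 175.021 (4× faster decay)
  n=3: λ₃ = 24.3π²/0.7804² ≈ 393.796 (9× faster decay)
As t → ∞, higher modes decay exponentially faster. The n=1 mode dominates: T ~ c₁ sin(πx/0.7804) e^{-λ₁t}.
Decay rate: λ₁ = 2.7π²/0.7804² ≈ 43.755.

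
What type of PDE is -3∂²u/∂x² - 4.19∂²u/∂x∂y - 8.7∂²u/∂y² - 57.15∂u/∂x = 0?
With A = -3, B = -4.19, C = -8.7, the discriminant is -86.8439. This is an elliptic PDE.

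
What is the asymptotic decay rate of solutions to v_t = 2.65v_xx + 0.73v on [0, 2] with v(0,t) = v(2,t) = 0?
Eigenvalues: λₙ = 2.65n²π²/2² - 0.73.
First three modes:
  n=1: λ₁ = 2.65π²/2² - 0.73 ≈ 5.809
  n=2: λ₂ = 10.6π²/2² - 0.73 ≈ 25.424
  n=3: λ₃ = 23.85π²/2² - 0.73 ≈ 58.118
Since 2.65π²/2² ≈ 6.539 > 0.73, all λₙ > 0.
The n=1 mode decays slowest → dominates as t → ∞.
Asymptotic: v ~ c₁ sin(πx/2) e^{-λ₁t} with decay rate λ₁ ≈ 5.809.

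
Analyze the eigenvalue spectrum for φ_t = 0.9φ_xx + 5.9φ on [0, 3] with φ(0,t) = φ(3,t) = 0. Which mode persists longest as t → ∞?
Eigenvalues: λₙ = 0.9n²π²/3² - 5.9.
First three modes:
  n=1: λ₁ = 0.9π²/3² - 5.9 ≈ -4.913
  n=2: λ₂ = 3.6π²/3² - 5.9 ≈ -1.952
  n=3: λ₃ = 8.1π²/3² - 5.9 ≈ 2.983
Since 0.9π²/3² ≈ 0.987 < 5.9, λ₁ < 0.
The n=1 mode grows fastest (−λₙ is largest for n=1) → dominates.
Asymptotic: φ ~ c₁ sin(πx/3) e^{4.913t} (exponential growth at rate −λ₁ ≈ 4.913).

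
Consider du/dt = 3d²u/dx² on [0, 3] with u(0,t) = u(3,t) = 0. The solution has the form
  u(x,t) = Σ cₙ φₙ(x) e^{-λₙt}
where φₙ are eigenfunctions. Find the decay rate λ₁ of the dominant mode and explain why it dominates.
Eigenvalues: λₙ = 3n²π²/3².
First three modes:
  n=1: λ₁ = 3π²/3² ≈ 3.29
  n=2: λ₂ = 12π²/3² ≈ 13.159 (4× faster decay)
  n=3: λ₃ = 27π²/3² ≈ 29.609 (9× faster decay)
As t → ∞, higher modes decay exponentially faster. The n=1 mode dominates: u ~ c₁ sin(πx/3) e^{-λ₁t}.
Decay rate: λ₁ = 3π²/3² ≈ 3.29.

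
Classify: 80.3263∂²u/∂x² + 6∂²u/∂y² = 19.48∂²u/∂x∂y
Rewriting in standard form: 80.3263∂²u/∂x² - 19.48∂²u/∂x∂y + 6∂²u/∂y² = 0. Elliptic (discriminant = -1548.3608).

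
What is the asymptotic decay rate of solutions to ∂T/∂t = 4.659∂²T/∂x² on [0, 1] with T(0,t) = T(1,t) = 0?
Eigenvalues: λₙ = 4.659n²π².
First three modes:
  n=1: λ₁ = 4.659π² ≈ 45.982
  n=2: λ₂ = 18.636π² ≈ 183.93 (4× faster decay)
  n=3: λ₃ = 41.931π² ≈ 413.842 (9× faster decay)
As t → ∞, higher modes decay exponentially faster. The n=1 mode dominates: T ~ c₁ sin(πx) e^{-λ₁t}.
Decay rate: λ₁ = 4.659π² ≈ 45.982.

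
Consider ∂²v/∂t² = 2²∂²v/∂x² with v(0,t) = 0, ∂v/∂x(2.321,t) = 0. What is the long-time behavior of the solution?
As t → ∞, v oscillates (no decay). Energy is conserved; the solution oscillates indefinitely as standing waves.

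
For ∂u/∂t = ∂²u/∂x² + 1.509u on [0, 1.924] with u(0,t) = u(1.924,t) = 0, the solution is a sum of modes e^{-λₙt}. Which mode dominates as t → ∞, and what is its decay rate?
Eigenvalues: λₙ = n²π²/1.924² - 1.509.
First three modes:
  n=1: λ₁ = π²/1.924² - 1.509 ≈ 1.157
  n=2: λ₂ = 4π²/1.924² - 1.509 ≈ 9.156
  n=3: λ₃ = 9π²/1.924² - 1.509 ≈ 22.487
Since π²/1.924² ≈ 2.666 > 1.509, all λₙ > 0.
The n=1 mode decays slowest → dominates as t → ∞.
Asymptotic: u ~ c₁ sin(πx/1.924) e^{-λ₁t} with decay rate λ₁ ≈ 1.157.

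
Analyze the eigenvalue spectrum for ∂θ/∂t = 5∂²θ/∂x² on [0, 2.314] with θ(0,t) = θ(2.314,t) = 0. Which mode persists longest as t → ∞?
Eigenvalues: λₙ = 5n²π²/2.314².
First three modes:
  n=1: λ₁ = 5π²/2.314² ≈ 9.216
  n=2: λ₂ = 20π²/2.314² ≈ 36.864 (4× faster decay)
  n=3: λ₃ = 45π²/2.314² ≈ 82.944 (9× faster decay)
As t → ∞, higher modes decay exponentially faster. The n=1 mode dominates: θ ~ c₁ sin(πx/2.314) e^{-λ₁t}.
Decay rate: λ₁ = 5π²/2.314² ≈ 9.216.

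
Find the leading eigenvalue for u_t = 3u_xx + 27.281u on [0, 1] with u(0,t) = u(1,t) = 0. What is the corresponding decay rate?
Eigenvalues: λₙ = 3n²π²/1² - 27.281.
First three modes:
  n=1: λ₁ = 3π² - 27.281 ≈ 2.328
  n=2: λ₂ = 12π² - 27.281 ≈ 91.154
  n=3: λ₃ = 27π² - 27.281 ≈ 239.198
Since 3π² ≈ 29.609 > 27.281, all λₙ > 0.
The n=1 mode decays slowest → dominates as t → ∞.
Asymptotic: u ~ c₁ sin(πx/1) e^{-λ₁t} with decay rate λ₁ ≈ 2.328.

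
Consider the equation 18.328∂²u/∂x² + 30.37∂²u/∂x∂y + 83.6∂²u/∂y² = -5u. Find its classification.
Rewriting in standard form: 18.328∂²u/∂x² + 30.37∂²u/∂x∂y + 83.6∂²u/∂y² + 5u = 0. Elliptic. (A = 18.328, B = 30.37, C = 83.6 gives B² - 4AC = -5206.5463.)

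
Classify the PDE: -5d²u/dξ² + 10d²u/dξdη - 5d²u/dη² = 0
A = -5, B = 10, C = -5. Discriminant B² - 4AC = 0. Since 0 = 0, parabolic.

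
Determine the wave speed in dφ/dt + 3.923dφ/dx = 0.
Speed = 3.923. Information travels along x - 3.923t = const (rightward).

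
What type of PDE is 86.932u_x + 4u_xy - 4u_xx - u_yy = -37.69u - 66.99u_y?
Rewriting in standard form: -4u_xx + 4u_xy - u_yy + 86.932u_x + 66.99u_y + 37.69u = 0. With A = -4, B = 4, C = -1, the discriminant is 0. This is a parabolic PDE.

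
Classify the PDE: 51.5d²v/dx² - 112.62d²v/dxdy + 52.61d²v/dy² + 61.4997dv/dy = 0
A = 51.5, B = -112.62, C = 52.61. Discriminant B² - 4AC = 1845.6044. Since 1845.6044 > 0, hyperbolic.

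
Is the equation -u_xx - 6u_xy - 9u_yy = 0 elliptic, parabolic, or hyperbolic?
Computing B² - 4AC with A = -1, B = -6, C = -9: discriminant = 0 (zero). Answer: parabolic.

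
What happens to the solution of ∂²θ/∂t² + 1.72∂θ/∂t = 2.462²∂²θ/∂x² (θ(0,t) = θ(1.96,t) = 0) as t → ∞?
θ → 0. Damping (γ=1.72) dissipates energy; oscillations decay exponentially.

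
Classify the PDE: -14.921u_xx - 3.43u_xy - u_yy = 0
A = -14.921, B = -3.43, C = -1. Discriminant B² - 4AC = -47.9191. Since -47.9191 < 0, elliptic.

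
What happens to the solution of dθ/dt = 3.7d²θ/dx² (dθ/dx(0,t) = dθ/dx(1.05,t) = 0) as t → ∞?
θ → constant (steady state). Heat is conserved (no flux at boundaries); solution approaches the spatial average.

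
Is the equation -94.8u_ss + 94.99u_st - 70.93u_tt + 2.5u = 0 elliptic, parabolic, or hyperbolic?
Computing B² - 4AC with A = -94.8, B = 94.99, C = -70.93: discriminant = -17873.5559 (negative). Answer: elliptic.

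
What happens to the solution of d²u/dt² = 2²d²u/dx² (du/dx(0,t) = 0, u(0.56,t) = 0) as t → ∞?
u oscillates (no decay). Energy is conserved; the solution oscillates indefinitely as standing waves.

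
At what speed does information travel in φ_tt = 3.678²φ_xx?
Speed = 3.678. Information travels along characteristics x = x₀ ± 3.678t.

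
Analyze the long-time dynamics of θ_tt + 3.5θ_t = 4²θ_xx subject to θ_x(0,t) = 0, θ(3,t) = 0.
Long-time behavior: θ → 0. Damping (γ=3.5) dissipates energy; oscillations decay exponentially.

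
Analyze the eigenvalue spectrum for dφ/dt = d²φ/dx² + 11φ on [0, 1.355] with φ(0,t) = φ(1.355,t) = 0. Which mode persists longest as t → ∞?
Eigenvalues: λₙ = n²π²/1.355² - 11.
First three modes:
  n=1: λ₁ = π²/1.355² - 11 ≈ -5.624
  n=2: λ₂ = 4π²/1.355² - 11 ≈ 10.502
  n=3: λ₃ = 9π²/1.355² - 11 ≈ 37.38
Since π²/1.355² ≈ 5.376 < 11, λ₁ < 0.
The n=1 mode grows fastest (−λₙ is largest for n=1) → dominates.
Asymptotic: φ ~ c₁ sin(πx/1.355) e^{5.624t} (exponential growth at rate −λ₁ ≈ 5.624).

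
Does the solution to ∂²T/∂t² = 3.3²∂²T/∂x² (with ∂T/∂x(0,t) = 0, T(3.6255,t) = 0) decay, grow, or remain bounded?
T oscillates (no decay). Energy is conserved; the solution oscillates indefinitely as standing waves.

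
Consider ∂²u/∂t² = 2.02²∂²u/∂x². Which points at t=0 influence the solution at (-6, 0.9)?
Domain of dependence: [-7.818, -4.182]. Signals travel at speed 2.02, so data within |x - -6| ≤ 2.02·0.9 = 1.818 can reach the point.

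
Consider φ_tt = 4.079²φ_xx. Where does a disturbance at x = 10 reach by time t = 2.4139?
Domain of influence: [0.1537019, 19.8462981]. Data at x = 10 spreads outward at speed 4.079.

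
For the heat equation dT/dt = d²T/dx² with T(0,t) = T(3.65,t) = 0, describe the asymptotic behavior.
T → 0. Heat diffuses out through both boundaries.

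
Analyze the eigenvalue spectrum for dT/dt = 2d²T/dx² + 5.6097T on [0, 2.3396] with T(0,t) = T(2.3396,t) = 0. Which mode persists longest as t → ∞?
Eigenvalues: λₙ = 2n²π²/2.3396² - 5.6097.
First three modes:
  n=1: λ₁ = 2π²/2.3396² - 5.6097 ≈ -2.004
  n=2: λ₂ = 8π²/2.3396² - 5.6097 ≈ 8.815
  n=3: λ₃ = 18π²/2.3396² - 5.6097 ≈ 26.846
Since 2π²/2.3396² ≈ 3.606 < 5.6097, λ₁ < 0.
The n=1 mode grows fastest (−λₙ is largest for n=1) → dominates.
Asymptotic: T ~ c₁ sin(πx/2.3396) e^{2.004t} (exponential growth at rate −λ₁ ≈ 2.004).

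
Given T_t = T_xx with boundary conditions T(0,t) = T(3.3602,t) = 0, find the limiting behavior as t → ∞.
T → 0. Heat diffuses out through both boundaries.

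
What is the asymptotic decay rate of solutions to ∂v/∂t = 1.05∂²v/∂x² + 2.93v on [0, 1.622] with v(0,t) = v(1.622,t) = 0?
Eigenvalues: λₙ = 1.05n²π²/1.622² - 2.93.
First three modes:
  n=1: λ₁ = 1.05π²/1.622² - 2.93 ≈ 1.009
  n=2: λ₂ = 4.2π²/1.622² - 2.93 ≈ 12.826
  n=3: λ₃ = 9.45π²/1.622² - 2.93 ≈ 32.521
Since 1.05π²/1.622² ≈ 3.939 > 2.93, all λₙ > 0.
The n=1 mode decays slowest → dominates as t → ∞.
Asymptotic: v ~ c₁ sin(πx/1.622) e^{-λ₁t} with decay rate λ₁ ≈ 1.009.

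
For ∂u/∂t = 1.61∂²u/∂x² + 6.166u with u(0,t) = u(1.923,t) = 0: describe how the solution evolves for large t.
u grows unboundedly. Reaction dominates diffusion (r=6.166 > κπ²/L²≈4.3); solution grows exponentially.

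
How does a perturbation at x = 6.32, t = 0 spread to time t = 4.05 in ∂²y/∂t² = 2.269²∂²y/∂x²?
Domain of influence: [-2.86945, 15.50945]. Data at x = 6.32 spreads outward at speed 2.269.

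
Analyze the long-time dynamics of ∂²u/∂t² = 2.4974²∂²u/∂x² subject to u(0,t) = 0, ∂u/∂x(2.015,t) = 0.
Long-time behavior: u oscillates (no decay). Energy is conserved; the solution oscillates indefinitely as standing waves.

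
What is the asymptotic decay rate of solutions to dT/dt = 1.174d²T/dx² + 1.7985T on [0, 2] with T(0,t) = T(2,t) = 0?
Eigenvalues: λₙ = 1.174n²π²/2² - 1.7985.
First three modes:
  n=1: λ₁ = 1.174π²/2² - 1.7985 ≈ 1.098
  n=2: λ₂ = 4.696π²/2² - 1.7985 ≈ 9.788
  n=3: λ₃ = 10.566π²/2² - 1.7985 ≈ 24.272
Since 1.174π²/2² ≈ 2.897 > 1.7985, all λₙ > 0.
The n=1 mode decays slowest → dominates as t → ∞.
Asymptotic: T ~ c₁ sin(πx/2) e^{-λ₁t} with decay rate λ₁ ≈ 1.098.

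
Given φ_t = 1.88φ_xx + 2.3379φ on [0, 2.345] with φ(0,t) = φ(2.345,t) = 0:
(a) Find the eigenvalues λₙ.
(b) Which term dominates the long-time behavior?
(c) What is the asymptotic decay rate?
Eigenvalues: λₙ = 1.88n²π²/2.345² - 2.3379.
First three modes:
  n=1: λ₁ = 1.88π²/2.345² - 2.3379 ≈ 1.036
  n=2: λ₂ = 7.52π²/2.345² - 2.3379 ≈ 11.159
  n=3: λ₃ = 16.92π²/2.345² - 2.3379 ≈ 28.03
Since 1.88π²/2.345² ≈ 3.374 > 2.3379, all λₙ > 0.
The n=1 mode decays slowest → dominates as t → ∞.
Asymptotic: φ ~ c₁ sin(πx/2.345) e^{-λ₁t} with decay rate λ₁ ≈ 1.036.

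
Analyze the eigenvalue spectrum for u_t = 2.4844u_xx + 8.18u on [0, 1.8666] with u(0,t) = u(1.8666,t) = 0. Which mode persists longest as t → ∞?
Eigenvalues: λₙ = 2.4844n²π²/1.8666² - 8.18.
First three modes:
  n=1: λ₁ = 2.4844π²/1.8666² - 8.18 ≈ -1.142
  n=2: λ₂ = 9.9376π²/1.8666² - 8.18 ≈ 19.97
  n=3: λ₃ = 22.3596π²/1.8666² - 8.18 ≈ 55.158
Since 2.4844π²/1.8666² ≈ 7.038 < 8.18, λ₁ < 0.
The n=1 mode grows fastest (−λₙ is largest for n=1) → dominates.
Asymptotic: u ~ c₁ sin(πx/1.8666) e^{1.142t} (exponential growth at rate −λ₁ ≈ 1.142).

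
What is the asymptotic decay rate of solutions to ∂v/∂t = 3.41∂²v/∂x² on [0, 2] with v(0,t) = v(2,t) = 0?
Eigenvalues: λₙ = 3.41n²π²/2².
First three modes:
  n=1: λ₁ = 3.41π²/2² ≈ 8.414
  n=2: λ₂ = 13.64π²/2² ≈ 33.655 (4× faster decay)
  n=3: λ₃ = 30.69π²/2² ≈ 75.725 (9× faster decay)
As t → ∞, higher modes decay exponentially faster. The n=1 mode dominates: v ~ c₁ sin(πx/2) e^{-λ₁t}.
Decay rate: λ₁ = 3.41π²/2² ≈ 8.414.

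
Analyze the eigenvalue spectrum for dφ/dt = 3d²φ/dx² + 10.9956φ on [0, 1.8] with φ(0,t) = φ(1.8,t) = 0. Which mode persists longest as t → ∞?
Eigenvalues: λₙ = 3n²π²/1.8² - 10.9956.
First three modes:
  n=1: λ₁ = 3π²/1.8² - 10.9956 ≈ -1.857
  n=2: λ₂ = 12π²/1.8² - 10.9956 ≈ 25.558
  n=3: λ₃ = 27π²/1.8² - 10.9956 ≈ 71.251
Since 3π²/1.8² ≈ 9.139 < 10.9956, λ₁ < 0.
The n=1 mode grows fastest (−λₙ is largest for n=1) → dominates.
Asymptotic: φ ~ c₁ sin(πx/1.8) e^{1.857t} (exponential growth at rate −λ₁ ≈ 1.857).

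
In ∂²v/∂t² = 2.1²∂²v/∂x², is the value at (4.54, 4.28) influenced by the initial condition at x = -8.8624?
No. The domain of dependence is [-4.448, 13.528], and -8.8624 is outside this interval.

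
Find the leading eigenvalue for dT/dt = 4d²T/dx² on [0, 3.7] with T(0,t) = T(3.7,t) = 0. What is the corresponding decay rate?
Eigenvalues: λₙ = 4n²π²/3.7².
First three modes:
  n=1: λ₁ = 4π²/3.7² ≈ 2.884
  n=2: λ₂ = 16π²/3.7² ≈ 11.535 (4× faster decay)
  n=3: λ₃ = 36π²/3.7² ≈ 25.954 (9× faster decay)
As t → ∞, higher modes decay exponentially faster. The n=1 mode dominates: T ~ c₁ sin(πx/3.7) e^{-λ₁t}.
Decay rate: λ₁ = 4π²/3.7² ≈ 2.884.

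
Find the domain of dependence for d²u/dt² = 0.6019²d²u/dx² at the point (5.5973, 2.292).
Domain of dependence: [4.2177452, 6.9768548]. Signals travel at speed 0.6019, so data within |x - 5.5973| ≤ 0.6019·2.292 = 1.3795548 can reach the point.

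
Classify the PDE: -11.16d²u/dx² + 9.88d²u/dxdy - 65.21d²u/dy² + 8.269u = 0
A = -11.16, B = 9.88, C = -65.21. Discriminant B² - 4AC = -2813.36. Since -2813.36 < 0, elliptic.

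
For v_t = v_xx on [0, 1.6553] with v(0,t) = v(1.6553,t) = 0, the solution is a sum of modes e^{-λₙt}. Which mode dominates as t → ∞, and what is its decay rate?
Eigenvalues: λₙ = n²π²/1.6553².
First three modes:
  n=1: λ₁ = π²/1.6553² ≈ 3.602
  n=2: λ₂ = 4π²/1.6553² ≈ 14.408 (4× faster decay)
  n=3: λ₃ = 9π²/1.6553² ≈ 32.418 (9× faster decay)
As t → ∞, higher modes decay exponentially faster. The n=1 mode dominates: v ~ c₁ sin(πx/1.6553) e^{-λ₁t}.
Decay rate: λ₁ = π²/1.6553² ≈ 3.602.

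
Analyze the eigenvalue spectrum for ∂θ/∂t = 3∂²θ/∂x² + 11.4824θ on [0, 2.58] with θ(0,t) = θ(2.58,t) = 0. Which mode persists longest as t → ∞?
Eigenvalues: λₙ = 3n²π²/2.58² - 11.4824.
First three modes:
  n=1: λ₁ = 3π²/2.58² - 11.4824 ≈ -7.034
  n=2: λ₂ = 12π²/2.58² - 11.4824 ≈ 6.31
  n=3: λ₃ = 27π²/2.58² - 11.4824 ≈ 28.551
Since 3π²/2.58² ≈ 4.448 < 11.4824, λ₁ < 0.
The n=1 mode grows fastest (−λₙ is largest for n=1) → dominates.
Asymptotic: θ ~ c₁ sin(πx/2.58) e^{7.034t} (exponential growth at rate −λ₁ ≈ 7.034).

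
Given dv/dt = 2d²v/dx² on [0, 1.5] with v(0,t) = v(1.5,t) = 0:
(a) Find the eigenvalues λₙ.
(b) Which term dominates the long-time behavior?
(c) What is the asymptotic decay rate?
Eigenvalues: λₙ = 2n²π²/1.5².
First three modes:
  n=1: λ₁ = 2π²/1.5² ≈ 8.773
  n=2: λ₂ = 8π²/1.5² ≈ 35.092 (4× faster decay)
  n=3: λ₃ = 18π²/1.5² ≈ 78.957 (9× faster decay)
As t → ∞, higher modes decay exponentially faster. The n=1 mode dominates: v ~ c₁ sin(πx/1.5) e^{-λ₁t}.
Decay rate: λ₁ = 2π²/1.5² ≈ 8.773.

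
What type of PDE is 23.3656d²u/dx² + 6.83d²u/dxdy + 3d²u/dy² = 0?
With A = 23.3656, B = 6.83, C = 3, the discriminant is -233.7383. This is an elliptic PDE.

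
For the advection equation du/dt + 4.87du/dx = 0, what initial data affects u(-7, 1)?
A single point: x = -11.87. The characteristic through (-7, 1) is x - 4.87t = const, so x = -7 - 4.87·1 = -11.87.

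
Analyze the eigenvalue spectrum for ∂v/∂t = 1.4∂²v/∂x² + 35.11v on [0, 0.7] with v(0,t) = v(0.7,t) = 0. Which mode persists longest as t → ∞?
Eigenvalues: λₙ = 1.4n²π²/0.7² - 35.11.
First three modes:
  n=1: λ₁ = 1.4π²/0.7² - 35.11 ≈ -6.911
  n=2: λ₂ = 5.6π²/0.7² - 35.11 ≈ 77.685
  n=3: λ₃ = 12.6π²/0.7² - 35.11 ≈ 218.68
Since 1.4π²/0.7² ≈ 28.199 < 35.11, λ₁ < 0.
The n=1 mode grows fastest (−λₙ is largest for n=1) → dominates.
Asymptotic: v ~ c₁ sin(πx/0.7) e^{6.911t} (exponential growth at rate −λ₁ ≈ 6.911).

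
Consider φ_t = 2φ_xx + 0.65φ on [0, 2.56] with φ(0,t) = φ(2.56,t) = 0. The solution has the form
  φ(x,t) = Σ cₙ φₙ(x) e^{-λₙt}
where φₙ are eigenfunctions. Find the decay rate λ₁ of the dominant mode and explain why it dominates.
Eigenvalues: λₙ = 2n²π²/2.56² - 0.65.
First three modes:
  n=1: λ₁ = 2π²/2.56² - 0.65 ≈ 2.362
  n=2: λ₂ = 8π²/2.56² - 0.65 ≈ 11.398
  n=3: λ₃ = 18π²/2.56² - 0.65 ≈ 26.458
Since 2π²/2.56² ≈ 3.012 > 0.65, all λₙ > 0.
The n=1 mode decays slowest → dominates as t → ∞.
Asymptotic: φ ~ c₁ sin(πx/2.56) e^{-λ₁t} with decay rate λ₁ ≈ 2.362.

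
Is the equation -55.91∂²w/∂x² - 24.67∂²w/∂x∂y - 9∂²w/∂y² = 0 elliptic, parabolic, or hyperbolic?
Computing B² - 4AC with A = -55.91, B = -24.67, C = -9: discriminant = -1404.1511 (negative). Answer: elliptic.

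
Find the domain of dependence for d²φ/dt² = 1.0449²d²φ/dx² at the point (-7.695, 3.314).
Domain of dependence: [-11.1577986, -4.2322014]. Signals travel at speed 1.0449, so data within |x - -7.695| ≤ 1.0449·3.314 = 3.4627986 can reach the point.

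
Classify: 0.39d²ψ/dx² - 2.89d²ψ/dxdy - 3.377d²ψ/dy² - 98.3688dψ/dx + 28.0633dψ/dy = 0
Hyperbolic (discriminant = 13.62022).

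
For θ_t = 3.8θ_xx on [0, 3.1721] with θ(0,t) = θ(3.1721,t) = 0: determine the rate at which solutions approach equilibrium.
Eigenvalues: λₙ = 3.8n²π²/3.1721².
First three modes:
  n=1: λ₁ = 3.8π²/3.1721² ≈ 3.727
  n=2: λ₂ = 15.2π²/3.1721² ≈ 14.909 (4× faster decay)
  n=3: λ₃ = 34.2π²/3.1721² ≈ 33.545 (9× faster decay)
As t → ∞, higher modes decay exponentially faster. The n=1 mode dominates: θ ~ c₁ sin(πx/3.1721) e^{-λ₁t}.
Decay rate: λ₁ = 3.8π²/3.1721² ≈ 3.727.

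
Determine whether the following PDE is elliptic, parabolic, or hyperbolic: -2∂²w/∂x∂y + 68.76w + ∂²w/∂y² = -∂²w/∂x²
Rewriting in standard form: ∂²w/∂x² - 2∂²w/∂x∂y + ∂²w/∂y² + 68.76w = 0. Coefficients: A = 1, B = -2, C = 1. B² - 4AC = 0, which is zero, so the equation is parabolic.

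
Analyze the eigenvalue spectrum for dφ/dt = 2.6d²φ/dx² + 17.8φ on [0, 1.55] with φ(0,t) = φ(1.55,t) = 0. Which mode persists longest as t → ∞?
Eigenvalues: λₙ = 2.6n²π²/1.55² - 17.8.
First three modes:
  n=1: λ₁ = 2.6π²/1.55² - 17.8 ≈ -7.119
  n=2: λ₂ = 10.4π²/1.55² - 17.8 ≈ 24.924
  n=3: λ₃ = 23.4π²/1.55² - 17.8 ≈ 78.329
Since 2.6π²/1.55² ≈ 10.681 < 17.8, λ₁ < 0.
The n=1 mode grows fastest (−λₙ is largest for n=1) → dominates.
Asymptotic: φ ~ c₁ sin(πx/1.55) e^{7.119t} (exponential growth at rate −λ₁ ≈ 7.119).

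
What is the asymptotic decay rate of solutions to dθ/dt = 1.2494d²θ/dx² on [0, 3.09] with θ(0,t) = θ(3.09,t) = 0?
Eigenvalues: λₙ = 1.2494n²π²/3.09².
First three modes:
  n=1: λ₁ = 1.2494π²/3.09² ≈ 1.291
  n=2: λ₂ = 4.9976π²/3.09² ≈ 5.166 (4× faster decay)
  n=3: λ₃ = 11.2446π²/3.09² ≈ 11.623 (9× faster decay)
As t → ∞, higher modes decay exponentially faster. The n=1 mode dominates: θ ~ c₁ sin(πx/3.09) e^{-λ₁t}.
Decay rate: λ₁ = 1.2494π²/3.09² ≈ 1.291.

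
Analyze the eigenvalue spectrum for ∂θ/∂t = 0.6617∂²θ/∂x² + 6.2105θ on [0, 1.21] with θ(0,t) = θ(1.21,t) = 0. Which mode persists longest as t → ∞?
Eigenvalues: λₙ = 0.6617n²π²/1.21² - 6.2105.
First three modes:
  n=1: λ₁ = 0.6617π²/1.21² - 6.2105 ≈ -1.75
  n=2: λ₂ = 2.6468π²/1.21² - 6.2105 ≈ 11.632
  n=3: λ₃ = 5.9553π²/1.21² - 6.2105 ≈ 33.935
Since 0.6617π²/1.21² ≈ 4.461 < 6.2105, λ₁ < 0.
The n=1 mode grows fastest (−λₙ is largest for n=1) → dominates.
Asymptotic: θ ~ c₁ sin(πx/1.21) e^{1.75t} (exponential growth at rate −λ₁ ≈ 1.75).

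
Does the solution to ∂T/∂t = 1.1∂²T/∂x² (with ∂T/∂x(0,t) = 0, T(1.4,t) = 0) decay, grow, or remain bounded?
T → 0. Heat escapes through the Dirichlet boundary.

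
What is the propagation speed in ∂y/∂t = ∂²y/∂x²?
Infinite. The heat equation is parabolic, not hyperbolic, so disturbances propagate instantly.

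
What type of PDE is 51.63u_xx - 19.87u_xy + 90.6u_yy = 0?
With A = 51.63, B = -19.87, C = 90.6, the discriminant is -18315.8951. This is an elliptic PDE.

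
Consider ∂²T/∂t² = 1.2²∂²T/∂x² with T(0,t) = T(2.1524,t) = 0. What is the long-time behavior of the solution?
As t → ∞, T oscillates (no decay). Energy is conserved; the solution oscillates indefinitely as standing waves.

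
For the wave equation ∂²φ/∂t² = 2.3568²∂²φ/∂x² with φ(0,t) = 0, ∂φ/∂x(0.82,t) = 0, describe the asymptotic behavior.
φ oscillates (no decay). Energy is conserved; the solution oscillates indefinitely as standing waves.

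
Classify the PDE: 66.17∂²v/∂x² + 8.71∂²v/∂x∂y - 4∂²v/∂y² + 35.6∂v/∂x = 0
A = 66.17, B = 8.71, C = -4. Discriminant B² - 4AC = 1134.5841. Since 1134.5841 > 0, hyperbolic.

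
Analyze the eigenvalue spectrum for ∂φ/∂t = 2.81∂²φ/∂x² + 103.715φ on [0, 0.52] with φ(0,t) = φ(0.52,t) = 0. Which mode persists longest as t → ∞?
Eigenvalues: λₙ = 2.81n²π²/0.52² - 103.715.
First three modes:
  n=1: λ₁ = 2.81π²/0.52² - 103.715 ≈ -1.15
  n=2: λ₂ = 11.24π²/0.52² - 103.715 ≈ 306.545
  n=3: λ₃ = 25.29π²/0.52² - 103.715 ≈ 819.37
Since 2.81π²/0.52² ≈ 102.565 < 103.715, λ₁ < 0.
The n=1 mode grows fastest (−λₙ is largest for n=1) → dominates.
Asymptotic: φ ~ c₁ sin(πx/0.52) e^{1.15t} (exponential growth at rate −λ₁ ≈ 1.15).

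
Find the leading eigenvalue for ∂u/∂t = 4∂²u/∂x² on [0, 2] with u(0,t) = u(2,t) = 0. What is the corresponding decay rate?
Eigenvalues: λₙ = 4n²π²/2².
First three modes:
  n=1: λ₁ = 4π²/2² ≈ 9.87
  n=2: λ₂ = 16π²/2² ≈ 39.478 (4× faster decay)
  n=3: λ₃ = 36π²/2² ≈ 88.826 (9× faster decay)
As t → ∞, higher modes decay exponentially faster. The n=1 mode dominates: u ~ c₁ sin(πx/2) e^{-λ₁t}.
Decay rate: λ₁ = 4π²/2² ≈ 9.87.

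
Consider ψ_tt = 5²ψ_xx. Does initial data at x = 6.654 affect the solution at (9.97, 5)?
Yes. The domain of dependence is [-15.03, 34.97], and 6.654 ∈ [-15.03, 34.97].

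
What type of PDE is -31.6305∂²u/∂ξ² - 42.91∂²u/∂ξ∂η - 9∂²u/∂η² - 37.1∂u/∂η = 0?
With A = -31.6305, B = -42.91, C = -9, the discriminant is 702.5701. This is a hyperbolic PDE.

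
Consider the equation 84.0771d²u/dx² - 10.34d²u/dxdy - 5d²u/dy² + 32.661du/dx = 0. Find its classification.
Hyperbolic. (A = 84.0771, B = -10.34, C = -5 gives B² - 4AC = 1788.4576.)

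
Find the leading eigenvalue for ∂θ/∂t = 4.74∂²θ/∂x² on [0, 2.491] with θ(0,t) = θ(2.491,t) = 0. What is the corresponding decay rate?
Eigenvalues: λₙ = 4.74n²π²/2.491².
First three modes:
  n=1: λ₁ = 4.74π²/2.491² ≈ 7.539
  n=2: λ₂ = 18.96π²/2.491² ≈ 30.157 (4× faster decay)
  n=3: λ₃ = 42.66π²/2.491² ≈ 67.854 (9× faster decay)
As t → ∞, higher modes decay exponentially faster. The n=1 mode dominates: θ ~ c₁ sin(πx/2.491) e^{-λ₁t}.
Decay rate: λ₁ = 4.74π²/2.491² ≈ 7.539.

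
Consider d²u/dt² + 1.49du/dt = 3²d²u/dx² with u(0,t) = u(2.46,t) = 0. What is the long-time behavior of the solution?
As t → ∞, u → 0. Damping (γ=1.49) dissipates energy; oscillations decay exponentially.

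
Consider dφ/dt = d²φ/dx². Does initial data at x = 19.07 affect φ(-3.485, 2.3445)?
Yes, for any finite x. The heat equation has infinite propagation speed, so all initial data affects all points at any t > 0.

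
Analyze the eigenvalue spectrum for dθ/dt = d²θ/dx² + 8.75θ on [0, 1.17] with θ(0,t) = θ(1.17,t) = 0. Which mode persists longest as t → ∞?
Eigenvalues: λₙ = n²π²/1.17² - 8.75.
First three modes:
  n=1: λ₁ = π²/1.17² - 8.75 ≈ -1.54
  n=2: λ₂ = 4π²/1.17² - 8.75 ≈ 20.09
  n=3: λ₃ = 9π²/1.17² - 8.75 ≈ 56.139
Since π²/1.17² ≈ 7.21 < 8.75, λ₁ < 0.
The n=1 mode grows fastest (−λₙ is largest for n=1) → dominates.
Asymptotic: θ ~ c₁ sin(πx/1.17) e^{1.54t} (exponential growth at rate −λ₁ ≈ 1.54).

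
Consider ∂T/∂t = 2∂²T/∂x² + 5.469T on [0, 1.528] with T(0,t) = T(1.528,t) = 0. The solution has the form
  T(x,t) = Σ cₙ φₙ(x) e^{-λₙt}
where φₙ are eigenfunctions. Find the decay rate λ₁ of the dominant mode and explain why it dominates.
Eigenvalues: λₙ = 2n²π²/1.528² - 5.469.
First three modes:
  n=1: λ₁ = 2π²/1.528² - 5.469 ≈ 2.985
  n=2: λ₂ = 8π²/1.528² - 5.469 ≈ 28.349
  n=3: λ₃ = 18π²/1.528² - 5.469 ≈ 70.621
Since 2π²/1.528² ≈ 8.454 > 5.469, all λₙ > 0.
The n=1 mode decays slowest → dominates as t → ∞.
Asymptotic: T ~ c₁ sin(πx/1.528) e^{-λ₁t} with decay rate λ₁ ≈ 2.985.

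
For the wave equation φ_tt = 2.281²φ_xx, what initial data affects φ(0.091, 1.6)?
Domain of dependence: [-3.5586, 3.7406]. Signals travel at speed 2.281, so data within |x - 0.091| ≤ 2.281·1.6 = 3.6496 can reach the point.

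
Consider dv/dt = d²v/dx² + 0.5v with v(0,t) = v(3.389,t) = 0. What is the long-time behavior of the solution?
As t → ∞, v → 0. Diffusion dominates reaction (r=0.5 < κπ²/L²≈0.86); solution decays.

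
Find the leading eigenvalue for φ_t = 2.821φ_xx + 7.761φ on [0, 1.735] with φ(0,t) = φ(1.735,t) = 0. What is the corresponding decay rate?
Eigenvalues: λₙ = 2.821n²π²/1.735² - 7.761.
First three modes:
  n=1: λ₁ = 2.821π²/1.735² - 7.761 ≈ 1.488
  n=2: λ₂ = 11.284π²/1.735² - 7.761 ≈ 29.236
  n=3: λ₃ = 25.389π²/1.735² - 7.761 ≈ 75.482
Since 2.821π²/1.735² ≈ 9.249 > 7.761, all λₙ > 0.
The n=1 mode decays slowest → dominates as t → ∞.
Asymptotic: φ ~ c₁ sin(πx/1.735) e^{-λ₁t} with decay rate λ₁ ≈ 1.488.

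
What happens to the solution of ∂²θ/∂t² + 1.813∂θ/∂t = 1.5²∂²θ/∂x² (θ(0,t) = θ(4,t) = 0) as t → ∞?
θ → 0. Damping (γ=1.813) dissipates energy; oscillations decay exponentially.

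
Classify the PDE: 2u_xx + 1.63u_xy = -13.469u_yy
Rewriting in standard form: 2u_xx + 1.63u_xy + 13.469u_yy = 0. A = 2, B = 1.63, C = 13.469. Discriminant B² - 4AC = -105.0951. Since -105.0951 < 0, elliptic.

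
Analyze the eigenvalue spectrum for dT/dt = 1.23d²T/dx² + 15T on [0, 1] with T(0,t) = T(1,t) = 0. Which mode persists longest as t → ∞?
Eigenvalues: λₙ = 1.23n²π²/1² - 15.
First three modes:
  n=1: λ₁ = 1.23π² - 15 ≈ -2.86
  n=2: λ₂ = 4.92π² - 15 ≈ 33.558
  n=3: λ₃ = 11.07π² - 15 ≈ 94.257
Since 1.23π² ≈ 12.14 < 15, λ₁ < 0.
The n=1 mode grows fastest (−λₙ is largest for n=1) → dominates.
Asymptotic: T ~ c₁ sin(πx/1) e^{2.86t} (exponential growth at rate −λ₁ ≈ 2.86).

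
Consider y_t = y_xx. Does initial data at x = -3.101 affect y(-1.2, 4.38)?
Yes, for any finite x. The heat equation has infinite propagation speed, so all initial data affects all points at any t > 0.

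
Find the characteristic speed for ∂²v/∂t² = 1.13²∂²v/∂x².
Speed = 1.13. Information travels along characteristics x = x₀ ± 1.13t.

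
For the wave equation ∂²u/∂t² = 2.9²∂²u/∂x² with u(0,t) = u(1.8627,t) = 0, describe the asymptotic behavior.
u oscillates (no decay). Energy is conserved; the solution oscillates indefinitely as standing waves.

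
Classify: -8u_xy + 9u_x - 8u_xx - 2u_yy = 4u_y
Rewriting in standard form: -8u_xx - 8u_xy - 2u_yy + 9u_x - 4u_y = 0. Parabolic (discriminant = 0).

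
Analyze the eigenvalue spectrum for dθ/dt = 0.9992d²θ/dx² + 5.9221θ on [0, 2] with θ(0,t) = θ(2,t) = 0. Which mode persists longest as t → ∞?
Eigenvalues: λₙ = 0.9992n²π²/2² - 5.9221.
First three modes:
  n=1: λ₁ = 0.9992π²/2² - 5.9221 ≈ -3.457
  n=2: λ₂ = 3.9968π²/2² - 5.9221 ≈ 3.94
  n=3: λ₃ = 8.9928π²/2² - 5.9221 ≈ 16.267
Since 0.9992π²/2² ≈ 2.465 < 5.9221, λ₁ < 0.
The n=1 mode grows fastest (−λₙ is largest for n=1) → dominates.
Asymptotic: θ ~ c₁ sin(πx/2) e^{3.457t} (exponential growth at rate −λ₁ ≈ 3.457).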